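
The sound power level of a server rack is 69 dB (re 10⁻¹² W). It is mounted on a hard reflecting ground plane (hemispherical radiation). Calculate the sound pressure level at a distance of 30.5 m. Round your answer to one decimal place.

L_p = L_w − 10·log₁₀(2π·r²) with r = 30.5 m.
2π·r² = 5845 m², 10·log₁₀ of that is 37.668 dB.
L_p = 69 − 37.668 = 31.33 dB.

31.3 dB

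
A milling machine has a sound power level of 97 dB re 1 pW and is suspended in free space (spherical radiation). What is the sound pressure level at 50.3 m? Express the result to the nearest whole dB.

52 dB

Free-field spherical radiation: L_p = L_w − 10·log₁₀(4π·r²), r = 50.3 m.
4π·r² = 3.179e+04 m², 10·log₁₀ of that is 45.023 dB.
L_p = 97 − 45.023 = 51.98 dB.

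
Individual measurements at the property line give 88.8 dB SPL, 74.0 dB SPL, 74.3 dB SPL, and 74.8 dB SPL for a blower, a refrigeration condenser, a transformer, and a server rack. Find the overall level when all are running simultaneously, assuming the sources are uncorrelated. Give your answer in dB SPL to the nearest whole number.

89 dB SPL

For uncorrelated sources the intensities add, so convert each level to linear form, sum, and take 10·log₁₀ of the total.
Σ 10^(L/10) = 10^(88.8/10) + 10^(74.0/10) + 10^(74.3/10) + 10^(74.8/10) = 8.408e+08.
L_total = 10·log₁₀(8.408e+08) = 89.25 dB SPL.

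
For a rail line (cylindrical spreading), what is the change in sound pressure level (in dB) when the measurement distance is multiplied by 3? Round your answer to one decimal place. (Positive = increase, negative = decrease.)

A line source loses 3 dB per doubling of distance; generally ΔL = −10·log₁₀(r₂/r₁).
ΔL = −10·log₁₀(3) = -4.77 dB.

-4.8 dB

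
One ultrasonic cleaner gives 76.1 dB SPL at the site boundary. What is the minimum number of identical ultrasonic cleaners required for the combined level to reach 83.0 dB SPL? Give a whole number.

N identical sources give L₁ + 10·log₁₀ N, so require 10·log₁₀ N ≥ 83.0 − 76.1 = 6.9 dB.
N ≥ 10^(6.9/10) = 4.898, so N = 5.

5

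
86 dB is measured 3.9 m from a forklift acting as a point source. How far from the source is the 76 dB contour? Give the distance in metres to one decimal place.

Point-source spreading drops the level by 20·log₁₀(r₂/r₁); inverting, r₂/r₁ = 10^(ΔL/20).
r₂ = 3.9·10^((86−76)/20) = 3.9·10^(10.0/20) = 12.33 m.

12.3 m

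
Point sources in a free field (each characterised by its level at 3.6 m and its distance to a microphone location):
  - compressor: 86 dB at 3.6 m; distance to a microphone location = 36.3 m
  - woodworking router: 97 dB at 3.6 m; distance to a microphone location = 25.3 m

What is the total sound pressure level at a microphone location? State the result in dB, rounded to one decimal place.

80.2 dB

First find each source's level at the receiver (point-source: −20·log₁₀(r/r_ref)), then combine on an intensity basis.
compressor: 86 − 20·log₁₀(36.3/3.6) = 86 − 20.07 = 65.93 dB.
woodworking router: 97 − 20·log₁₀(25.3/3.6) = 97 − 16.94 = 80.06 dB.
Σ 10^(L/10) = 1.054e+08 → L_total = 10·log₁₀(1.054e+08) = 80.23 dB.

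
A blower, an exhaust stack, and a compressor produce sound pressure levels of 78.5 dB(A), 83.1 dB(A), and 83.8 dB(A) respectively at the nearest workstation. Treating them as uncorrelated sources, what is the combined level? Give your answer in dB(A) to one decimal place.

87.1 dB(A)

For uncorrelated sources the intensities add, so convert each level to linear form, sum, and take 10·log₁₀ of the total.
Σ 10^(L/10) = 10^(78.5/10) + 10^(83.1/10) + 10^(83.8/10) = 5.149e+08.
L_total = 10·log₁₀(5.149e+08) = 87.12 dB(A).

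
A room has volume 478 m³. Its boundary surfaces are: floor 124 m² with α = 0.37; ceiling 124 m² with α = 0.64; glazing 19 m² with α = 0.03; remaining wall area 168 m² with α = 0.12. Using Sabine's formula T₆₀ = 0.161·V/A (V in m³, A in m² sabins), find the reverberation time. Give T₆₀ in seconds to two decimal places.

Summing Sᵢαᵢ: 124·0.37 + 124·0.64 + 19·0.03 + 168·0.12 = 145.97 m².
T₆₀ = 0.161 × 478 / 145.97 = 0.527 s.

0.53 s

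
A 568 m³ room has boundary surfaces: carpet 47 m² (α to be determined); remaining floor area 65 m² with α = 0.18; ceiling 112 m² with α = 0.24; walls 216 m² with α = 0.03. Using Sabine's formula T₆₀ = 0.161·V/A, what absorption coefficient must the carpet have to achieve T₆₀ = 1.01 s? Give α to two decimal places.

A = 0.161·V/T₆₀ = 0.161·568/1.01 = 90.54 m² sabins.
Absorption from the other surfaces = 65·0.18 + 112·0.24 + 216·0.03 = 45.06 m², so the carpet must supply 45.48 m² over 47 m².
α = 45.48/47 = 0.968.

0.97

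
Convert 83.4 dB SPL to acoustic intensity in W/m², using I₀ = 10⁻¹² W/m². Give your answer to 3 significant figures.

0.000219 W/m²

I = I₀·10^(L/10) = 10⁻¹² × 10^(83.4/10) = 10^(-3.660).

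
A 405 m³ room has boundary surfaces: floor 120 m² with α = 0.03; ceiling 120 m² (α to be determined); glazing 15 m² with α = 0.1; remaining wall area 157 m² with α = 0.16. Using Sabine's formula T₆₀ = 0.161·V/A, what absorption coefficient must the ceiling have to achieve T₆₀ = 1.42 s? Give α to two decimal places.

A = 0.161·V/T₆₀ = 0.161·405/1.42 = 45.92 m² sabins.
Absorption from the other surfaces = 120·0.03 + 15·0.1 + 157·0.16 = 30.22 m², so the ceiling must supply 15.70 m² over 120 m².
α = 15.70/120 = 0.131.

0.13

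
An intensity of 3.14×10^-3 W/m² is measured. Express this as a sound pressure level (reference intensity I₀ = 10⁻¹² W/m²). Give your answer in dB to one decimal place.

95.0 dB

L = 10·log₁₀(I/I₀) = 10·log₁₀(3.14×10^-3/10⁻¹²) = 10·log₁₀(3.14×10^9).
L = 10·(0.4969 + 9) = 94.97 dB.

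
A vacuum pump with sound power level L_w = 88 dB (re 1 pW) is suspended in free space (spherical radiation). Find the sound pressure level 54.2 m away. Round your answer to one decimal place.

L_p = L_w − 10·log₁₀(4π·r²) with r = 54.2 m.
4π·r² = 3.692e+04 m², 10·log₁₀ of that is 45.672 dB.
L_p = 88 − 45.672 = 42.33 dB.

42.3 dB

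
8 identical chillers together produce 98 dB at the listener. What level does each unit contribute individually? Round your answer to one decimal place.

89.0 dB

8 equal contributions raise the level by 10·log₁₀ 8 = 9.031 dB, so each unit alone gives 98 − 9.031.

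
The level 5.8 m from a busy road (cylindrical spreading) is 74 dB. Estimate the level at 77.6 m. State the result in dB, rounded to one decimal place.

62.7 dB

For a line source, L₂ = L₁ − 10·log₁₀(r₂/r₁).
L₂ = 74 − 10·log₁₀(77.6/5.8) = 74 − 11.264 = 62.74 dB.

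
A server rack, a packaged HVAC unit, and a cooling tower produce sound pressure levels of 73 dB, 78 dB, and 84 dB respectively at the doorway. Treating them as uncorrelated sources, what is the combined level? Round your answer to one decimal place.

For uncorrelated sources the intensities add, so convert each level to linear form, sum, and take 10·log₁₀ of the total.
Σ 10^(L/10) = 10^(73/10) + 10^(78/10) + 10^(84/10) = 3.342e+08.
L_total = 10·log₁₀(3.342e+08) = 85.24 dB.

85.2 dB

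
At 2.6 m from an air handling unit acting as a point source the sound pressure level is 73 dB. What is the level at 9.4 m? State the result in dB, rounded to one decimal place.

For a point source, L₂ = L₁ − 20·log₁₀(r₂/r₁).
L₂ = 73 − 20·log₁₀(9.4/2.6) = 73 − 11.163 = 61.84 dB.

61.8 dB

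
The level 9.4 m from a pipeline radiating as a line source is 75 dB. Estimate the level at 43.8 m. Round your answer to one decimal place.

68.3 dB

Cylindrical spreading from a line source gives a 10·log₁₀(r₂/r₁) drop.
L₂ = 75 − 10·log₁₀(43.8/9.4) = 75 − 6.683 = 68.32 dB.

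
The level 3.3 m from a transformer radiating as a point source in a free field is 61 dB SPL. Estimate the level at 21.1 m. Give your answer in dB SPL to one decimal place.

44.9 dB SPL

Spherical spreading from a point source gives a 20·log₁₀(r₂/r₁) drop.
L₂ = 61 − 20·log₁₀(21.1/3.3) = 61 − 16.115 = 44.88 dB SPL.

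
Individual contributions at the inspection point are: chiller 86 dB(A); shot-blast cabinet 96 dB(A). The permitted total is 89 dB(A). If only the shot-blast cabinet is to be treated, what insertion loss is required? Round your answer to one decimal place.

Fixed contribution from the other source: Σ 10^(L/10) = 10^(86/10) = 3.981e+08 (86.00 dB(A)).
The limit corresponds to 10^(89/10) = 7.943e+08; subtracting the fixed part leaves 3.962e+08 for the shot-blast cabinet, i.e. 85.98 dB(A).
Required insertion loss = 96 − 85.98 = 10.02 dB.

10.0 dB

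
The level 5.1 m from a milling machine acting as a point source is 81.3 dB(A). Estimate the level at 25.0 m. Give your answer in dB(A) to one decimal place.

Spherical spreading from a point source gives a 20·log₁₀(r₂/r₁) drop.
L₂ = 81.3 − 20·log₁₀(25.0/5.1) = 81.3 − 13.807 = 67.49 dB(A).

67.5 dB(A)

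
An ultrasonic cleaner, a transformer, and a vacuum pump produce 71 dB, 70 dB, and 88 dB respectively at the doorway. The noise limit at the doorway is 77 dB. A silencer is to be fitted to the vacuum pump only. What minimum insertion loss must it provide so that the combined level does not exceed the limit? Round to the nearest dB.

14 dB

The untreated sources together contribute 10^(71/10) + 10^(70/10) = 2.259e+07, i.e. 73.54 dB.
To meet 77 dB overall, the treated vacuum pump may contribute at most 10^(77/10) − 2.259e+07 = 2.753e+07, i.e. 74.40 dB.
Required insertion loss = 88 − 74.40 = 13.60 dB.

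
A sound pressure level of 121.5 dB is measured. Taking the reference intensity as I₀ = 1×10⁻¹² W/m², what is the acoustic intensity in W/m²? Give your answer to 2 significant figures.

L = 10·log₁₀(I/I₀) ⇒ I = I₀·10^(L/10) = 10⁻¹² × 10^12.15.

1.4 W/m²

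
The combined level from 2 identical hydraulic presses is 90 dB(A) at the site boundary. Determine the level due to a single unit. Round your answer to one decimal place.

For N identical incoherent sources L_total = L₁ + 10·log₁₀ N, so L₁ = 90 − 10·log₁₀(2) = 90 − 3.010.

87.0 dB(A)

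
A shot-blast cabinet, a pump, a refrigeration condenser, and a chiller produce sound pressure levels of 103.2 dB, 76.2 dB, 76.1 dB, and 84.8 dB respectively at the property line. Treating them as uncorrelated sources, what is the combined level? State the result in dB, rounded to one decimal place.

For uncorrelated sources the intensities add, so convert each level to linear form, sum, and take 10·log₁₀ of the total.
Σ 10^(L/10) = 10^(103.2/10) + 10^(76.2/10) + 10^(76.1/10) + 10^(84.8/10) = 2.128e+10.
L_total = 10·log₁₀(2.128e+10) = 103.28 dB.

103.3 dB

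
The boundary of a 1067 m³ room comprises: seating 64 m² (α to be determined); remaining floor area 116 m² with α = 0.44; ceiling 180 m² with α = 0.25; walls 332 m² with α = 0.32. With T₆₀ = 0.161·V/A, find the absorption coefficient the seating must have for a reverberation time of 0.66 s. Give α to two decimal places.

From T₆₀ = 0.161·V/A, the target T₆₀ = 0.66 s needs A = 0.161·1067/0.66 = 260.28 m².
Absorption from the other surfaces = 116·0.44 + 180·0.25 + 332·0.32 = 202.28 m², so the seating must supply 58.00 m² over 64 m².
α = 58.00/64 = 0.906.

0.91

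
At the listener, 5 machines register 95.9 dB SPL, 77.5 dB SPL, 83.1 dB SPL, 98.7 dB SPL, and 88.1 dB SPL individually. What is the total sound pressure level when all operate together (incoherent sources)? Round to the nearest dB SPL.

101 dB SPL

Incoherent sources combine by intensity addition: L_total = 10·log₁₀(Σ 10^(L_i/10)).
Σ 10^(L/10) = 10^(95.9/10) + 10^(77.5/10) + 10^(83.1/10) + 10^(98.7/10) + 10^(88.1/10) = 1.221e+10.
L_total = 10·log₁₀(1.221e+10) = 100.87 dB SPL.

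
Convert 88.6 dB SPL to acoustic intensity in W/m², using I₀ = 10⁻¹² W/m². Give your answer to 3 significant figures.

0.000724 W/m²

I = I₀·10^(L/10) = 10⁻¹² × 10^(88.6/10) = 10^(-3.140).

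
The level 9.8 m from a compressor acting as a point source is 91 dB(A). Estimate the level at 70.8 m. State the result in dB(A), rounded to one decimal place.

Point-source attenuation: ΔL = 20·log₁₀(r₂/r₁) = 20·log₁₀(70.8/9.8) = 17.176 dB.
L₂ = 91 − 20·log₁₀(70.8/9.8) = 91 − 17.176 = 73.82 dB(A).

73.8 dB(A)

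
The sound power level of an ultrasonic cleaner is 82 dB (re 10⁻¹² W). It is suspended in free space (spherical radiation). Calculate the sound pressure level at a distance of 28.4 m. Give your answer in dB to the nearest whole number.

L_p = L_w − 10·log₁₀(4π·r²) with r = 28.4 m.
4π·r² = 1.014e+04 m², 10·log₁₀ of that is 40.058 dB.
L_p = 82 − 40.058 = 41.94 dB.

42 dB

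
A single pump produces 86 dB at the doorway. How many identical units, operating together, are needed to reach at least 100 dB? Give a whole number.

N identical sources give L₁ + 10·log₁₀ N, so require 10·log₁₀ N ≥ 100 − 86 = 14.0 dB.
N ≥ 10^(14.0/10) = 25.119, so N = 26.

26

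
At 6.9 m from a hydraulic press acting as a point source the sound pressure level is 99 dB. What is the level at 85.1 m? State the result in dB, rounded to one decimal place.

77.2 dB

Spherical spreading from a point source gives a 20·log₁₀(r₂/r₁) drop.
L₂ = 99 − 20·log₁₀(85.1/6.9) = 99 − 21.822 = 77.18 dB.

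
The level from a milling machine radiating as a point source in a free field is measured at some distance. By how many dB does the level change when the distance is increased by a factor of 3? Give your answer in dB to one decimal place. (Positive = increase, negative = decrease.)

A point source loses 6 dB per doubling of distance; generally ΔL = −20·log₁₀(r₂/r₁).
ΔL = −20·log₁₀(3) = -9.54 dB.

-9.5 dB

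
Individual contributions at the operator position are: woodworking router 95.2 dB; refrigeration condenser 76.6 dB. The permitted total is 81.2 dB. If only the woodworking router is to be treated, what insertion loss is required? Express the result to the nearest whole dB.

Everything except the woodworking router sums to 10^(76.6/10) = 4.571e+07 in linear terms, 76.60 dB.
To meet 81.2 dB overall, the treated woodworking router may contribute at most 10^(81.2/10) − 4.571e+07 = 8.612e+07, i.e. 79.35 dB.
So the woodworking router must be reduced from 95.2 to 79.35 dB: IL = 15.85 dB.

16 dB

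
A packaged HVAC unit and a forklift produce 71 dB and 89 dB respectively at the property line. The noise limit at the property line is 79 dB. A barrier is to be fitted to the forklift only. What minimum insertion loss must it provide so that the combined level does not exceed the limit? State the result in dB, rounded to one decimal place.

Everything except the forklift sums to 10^(71/10) = 1.259e+07 in linear terms, 71.00 dB.
The limit corresponds to 10^(79/10) = 7.943e+07; subtracting the fixed part leaves 6.684e+07 for the forklift, i.e. 78.25 dB.
So the forklift must be reduced from 89 to 78.25 dB: IL = 10.75 dB.

10.7 dB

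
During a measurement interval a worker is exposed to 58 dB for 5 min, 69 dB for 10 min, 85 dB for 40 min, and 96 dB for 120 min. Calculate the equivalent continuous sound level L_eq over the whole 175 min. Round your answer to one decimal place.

The energy average is taken in the linear domain: L_eq = 10·log₁₀[(Σ tᵢ·10^(Lᵢ/10))/T], T = 175 min.
Σ tᵢ·10^(Lᵢ/10) = 5·10^(58/10) + 10·10^(69/10) + 40·10^(85/10) + 120·10^(96/10) = 4.905e+11.
L_eq = 10·log₁₀(4.905e+11/175) = 94.48 dB.

94.5 dB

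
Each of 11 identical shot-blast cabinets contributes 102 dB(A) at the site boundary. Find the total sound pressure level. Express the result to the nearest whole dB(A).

112 dB(A)

L_total = L₁ + 10·log₁₀ N for N identical incoherent sources.
L_total = 102 + 10·log₁₀(11) = 102 + 10.414 = 112.41 dB(A).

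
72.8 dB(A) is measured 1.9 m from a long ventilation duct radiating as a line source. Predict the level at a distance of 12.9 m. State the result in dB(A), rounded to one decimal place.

64.5 dB(A)

For a line source, L₂ = L₁ − 10·log₁₀(r₂/r₁).
L₂ = 72.8 − 10·log₁₀(12.9/1.9) = 72.8 − 8.318 = 64.48 dB(A).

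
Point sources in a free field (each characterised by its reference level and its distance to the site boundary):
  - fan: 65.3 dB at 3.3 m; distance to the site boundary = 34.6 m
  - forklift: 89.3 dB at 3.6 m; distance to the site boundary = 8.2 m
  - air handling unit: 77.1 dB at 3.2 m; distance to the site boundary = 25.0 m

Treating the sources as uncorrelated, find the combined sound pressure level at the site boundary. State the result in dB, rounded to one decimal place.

Propagate each source to the receiver with L = L_ref − 20·log₁₀(r/r_ref), then add intensities.
fan: 65.3 − 20·log₁₀(34.6/3.3) = 65.3 − 20.41 = 44.89 dB.
forklift: 89.3 − 20·log₁₀(8.2/3.6) = 89.3 − 7.15 = 82.15 dB.
air handling unit: 77.1 − 20·log₁₀(25.0/3.2) = 77.1 − 17.86 = 59.24 dB.
Σ 10^(L/10) = 1.649e+08 → L_total = 10·log₁₀(1.649e+08) = 82.17 dB.

82.2 dB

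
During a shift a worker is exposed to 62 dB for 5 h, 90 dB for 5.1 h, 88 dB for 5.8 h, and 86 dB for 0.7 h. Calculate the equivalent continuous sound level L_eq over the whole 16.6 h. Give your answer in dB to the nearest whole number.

87 dB

The energy average is taken in the linear domain: L_eq = 10·log₁₀[(Σ tᵢ·10^(Lᵢ/10))/T], T = 16.6 h.
Σ tᵢ·10^(Lᵢ/10) = 5·10^(62/10) + 5.1·10^(90/10) + 5.8·10^(88/10) + 0.7·10^(86/10) = 9.046e+09.
L_eq = 10·log₁₀(9.046e+09/16.6) = 87.36 dB.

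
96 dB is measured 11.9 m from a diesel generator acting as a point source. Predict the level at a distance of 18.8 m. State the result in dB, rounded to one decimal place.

Point-source attenuation: ΔL = 20·log₁₀(r₂/r₁) = 20·log₁₀(18.8/11.9) = 3.972 dB.
L₂ = 96 − 20·log₁₀(18.8/11.9) = 96 − 3.972 = 92.03 dB.

92.0 dB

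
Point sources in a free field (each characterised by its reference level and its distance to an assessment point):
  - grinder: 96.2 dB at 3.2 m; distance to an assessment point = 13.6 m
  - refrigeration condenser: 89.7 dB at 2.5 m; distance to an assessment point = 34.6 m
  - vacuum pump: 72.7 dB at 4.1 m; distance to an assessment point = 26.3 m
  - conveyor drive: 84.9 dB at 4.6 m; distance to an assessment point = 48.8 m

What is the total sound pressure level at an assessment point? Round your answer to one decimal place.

First find each source's level at the receiver (point-source: −20·log₁₀(r/r_ref)), then combine on an intensity basis.
grinder: 96.2 − 20·log₁₀(13.6/3.2) = 96.2 − 12.57 = 83.63 dB.
refrigeration condenser: 89.7 − 20·log₁₀(34.6/2.5) = 89.7 − 22.82 = 66.88 dB.
vacuum pump: 72.7 − 20·log₁₀(26.3/4.1) = 72.7 − 16.14 = 56.56 dB.
conveyor drive: 84.9 − 20·log₁₀(48.8/4.6) = 84.9 − 20.51 = 64.39 dB.
Σ 10^(L/10) = 2.389e+08 → L_total = 10·log₁₀(2.389e+08) = 83.78 dB.

83.8 dB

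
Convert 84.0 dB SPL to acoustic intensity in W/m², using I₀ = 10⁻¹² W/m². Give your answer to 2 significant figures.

I = I₀·10^(L/10) = 10⁻¹² × 10^(84.0/10) = 10^(-3.600).

0.00025 W/m²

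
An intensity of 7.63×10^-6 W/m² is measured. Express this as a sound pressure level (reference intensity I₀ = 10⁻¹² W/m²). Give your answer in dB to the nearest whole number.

69 dB

I/I₀ = 7.63×10^-6/10⁻¹² = 7.63×10^6, and L = 10·log₁₀(I/I₀).
L = 10·(0.8825 + 6) = 68.83 dB.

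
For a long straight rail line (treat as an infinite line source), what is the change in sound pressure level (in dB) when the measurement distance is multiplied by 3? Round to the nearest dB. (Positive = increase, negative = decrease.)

-5 dB

A line source loses 3 dB per doubling of distance; generally ΔL = −10·log₁₀(r₂/r₁).
ΔL = −10·log₁₀(3) = -4.77 dB.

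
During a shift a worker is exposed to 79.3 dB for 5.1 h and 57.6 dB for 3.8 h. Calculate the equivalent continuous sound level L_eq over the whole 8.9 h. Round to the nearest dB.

77 dB

Weight each interval's intensity by its duration and average over T = 8.9 h:
Σ tᵢ·10^(Lᵢ/10) = 5.1·10^(79.3/10) + 3.8·10^(57.6/10) = 4.363e+08.
L_eq = 10·log₁₀(4.363e+08/8.9) = 76.90 dB.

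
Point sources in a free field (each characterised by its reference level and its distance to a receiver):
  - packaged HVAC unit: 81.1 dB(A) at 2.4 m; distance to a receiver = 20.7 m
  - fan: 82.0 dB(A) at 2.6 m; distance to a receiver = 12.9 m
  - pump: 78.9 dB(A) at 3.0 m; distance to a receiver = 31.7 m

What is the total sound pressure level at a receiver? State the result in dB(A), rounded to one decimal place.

Propagate each source to the receiver with L = L_ref − 20·log₁₀(r/r_ref), then add intensities.
packaged HVAC unit: 81.1 − 20·log₁₀(20.7/2.4) = 81.1 − 18.72 = 62.38 dB(A).
fan: 82.0 − 20·log₁₀(12.9/2.6) = 82.0 − 13.91 = 68.09 dB(A).
pump: 78.9 − 20·log₁₀(31.7/3.0) = 78.9 − 20.48 = 58.42 dB(A).
Σ 10^(L/10) = 8.865e+06 → L_total = 10·log₁₀(8.865e+06) = 69.48 dB(A).

69.5 dB(A)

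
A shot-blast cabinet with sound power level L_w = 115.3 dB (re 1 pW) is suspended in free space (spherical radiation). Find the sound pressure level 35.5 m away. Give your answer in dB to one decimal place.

73.3 dB

Free-field spherical radiation: L_p = L_w − 10·log₁₀(4π·r²), r = 35.5 m.
4π·r² = 1.584e+04 m², 10·log₁₀ of that is 41.997 dB.
L_p = 115.3 − 41.997 = 73.30 dB.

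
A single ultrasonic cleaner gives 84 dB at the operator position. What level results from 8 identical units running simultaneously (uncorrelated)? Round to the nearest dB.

With 8 equal, uncorrelated contributions the intensity is 8× that of one unit, giving a rise of 10·log₁₀ 8.
L_total = 84 + 10·log₁₀(8) = 84 + 9.031 = 93.03 dB.

93 dB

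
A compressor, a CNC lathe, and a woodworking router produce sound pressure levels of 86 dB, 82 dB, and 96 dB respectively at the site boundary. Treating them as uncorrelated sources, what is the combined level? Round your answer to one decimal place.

Incoherent sources combine by intensity addition: L_total = 10·log₁₀(Σ 10^(L_i/10)).
Σ 10^(L/10) = 10^(86/10) + 10^(82/10) + 10^(96/10) = 4.538e+09.
L_total = 10·log₁₀(4.538e+09) = 96.57 dB.

96.6 dB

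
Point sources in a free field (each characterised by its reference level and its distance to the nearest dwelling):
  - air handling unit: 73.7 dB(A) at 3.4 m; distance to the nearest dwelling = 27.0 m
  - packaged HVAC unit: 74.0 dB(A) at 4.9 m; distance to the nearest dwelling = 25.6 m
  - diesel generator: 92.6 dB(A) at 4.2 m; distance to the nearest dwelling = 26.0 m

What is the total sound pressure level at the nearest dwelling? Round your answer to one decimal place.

Propagate each source to the receiver with L = L_ref − 20·log₁₀(r/r_ref), then add intensities.
air handling unit: 73.7 − 20·log₁₀(27.0/3.4) = 73.7 − 18.00 = 55.70 dB(A).
packaged HVAC unit: 74.0 − 20·log₁₀(25.6/4.9) = 74.0 − 14.36 = 59.64 dB(A).
diesel generator: 92.6 − 20·log₁₀(26.0/4.2) = 92.6 − 15.83 = 76.77 dB(A).
Σ 10^(L/10) = 4.878e+07 → L_total = 10·log₁₀(4.878e+07) = 76.88 dB(A).

76.9 dB(A)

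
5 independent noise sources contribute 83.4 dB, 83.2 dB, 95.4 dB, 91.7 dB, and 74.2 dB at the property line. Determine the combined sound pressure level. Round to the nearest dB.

Incoherent sources combine by intensity addition: L_total = 10·log₁₀(Σ 10^(L_i/10)).
Σ 10^(L/10) = 10^(83.4/10) + 10^(83.2/10) + 10^(95.4/10) + 10^(91.7/10) + 10^(74.2/10) = 5.400e+09.
L_total = 10·log₁₀(5.400e+09) = 97.32 dB.

97 dB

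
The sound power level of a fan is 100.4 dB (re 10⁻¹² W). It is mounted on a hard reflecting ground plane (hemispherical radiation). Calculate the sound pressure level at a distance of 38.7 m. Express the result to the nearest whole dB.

61 dB

L_p = L_w − 10·log₁₀(2π·r²) with r = 38.7 m.
2π·r² = 9410 m², 10·log₁₀ of that is 39.736 dB.
L_p = 100.4 − 39.736 = 60.66 dB.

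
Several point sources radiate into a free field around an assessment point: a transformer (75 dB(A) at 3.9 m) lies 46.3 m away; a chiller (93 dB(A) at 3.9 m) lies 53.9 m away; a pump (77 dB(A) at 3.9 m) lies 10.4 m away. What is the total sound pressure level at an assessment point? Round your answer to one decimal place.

72.5 dB(A)

Propagate each source to the receiver with L = L_ref − 20·log₁₀(r/r_ref), then add intensities.
transformer: 75 − 20·log₁₀(46.3/3.9) = 75 − 21.49 = 53.51 dB(A).
chiller: 93 − 20·log₁₀(53.9/3.9) = 93 − 22.81 = 70.19 dB(A).
pump: 77 − 20·log₁₀(10.4/3.9) = 77 − 8.52 = 68.48 dB(A).
Σ 10^(L/10) = 1.772e+07 → L_total = 10·log₁₀(1.772e+07) = 72.48 dB(A).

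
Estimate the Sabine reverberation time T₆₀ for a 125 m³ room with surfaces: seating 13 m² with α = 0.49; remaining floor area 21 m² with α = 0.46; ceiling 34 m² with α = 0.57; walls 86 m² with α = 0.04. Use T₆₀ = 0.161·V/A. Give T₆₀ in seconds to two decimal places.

Total absorption A = 13·0.49 + 21·0.46 + 34·0.57 + 86·0.04 = 38.85 m² sabins.
T₆₀ = 0.161·V/A = 0.161·125/38.85 = 0.518 s.

0.52 s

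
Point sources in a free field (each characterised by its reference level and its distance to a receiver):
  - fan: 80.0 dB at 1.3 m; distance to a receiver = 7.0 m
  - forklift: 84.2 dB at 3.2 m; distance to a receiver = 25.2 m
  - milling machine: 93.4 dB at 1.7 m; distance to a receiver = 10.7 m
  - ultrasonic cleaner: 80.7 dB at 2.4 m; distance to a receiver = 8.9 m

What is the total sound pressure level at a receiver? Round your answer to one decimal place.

78.5 dB

First find each source's level at the receiver (point-source: −20·log₁₀(r/r_ref)), then combine on an intensity basis.
fan: 80.0 − 20·log₁₀(7.0/1.3) = 80.0 − 14.62 = 65.38 dB.
forklift: 84.2 − 20·log₁₀(25.2/3.2) = 84.2 − 17.93 = 66.27 dB.
milling machine: 93.4 − 20·log₁₀(10.7/1.7) = 93.4 − 15.98 = 77.42 dB.
ultrasonic cleaner: 80.7 − 20·log₁₀(8.9/2.4) = 80.7 − 11.38 = 69.32 dB.
Σ 10^(L/10) = 7.146e+07 → L_total = 10·log₁₀(7.146e+07) = 78.54 dB.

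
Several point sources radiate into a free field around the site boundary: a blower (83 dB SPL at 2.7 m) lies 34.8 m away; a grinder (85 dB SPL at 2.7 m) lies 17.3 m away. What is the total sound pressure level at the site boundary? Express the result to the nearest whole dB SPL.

69 dB SPL

Propagate each source to the receiver with L = L_ref − 20·log₁₀(r/r_ref), then add intensities.
blower: 83 − 20·log₁₀(34.8/2.7) = 83 − 22.20 = 60.80 dB SPL.
grinder: 85 − 20·log₁₀(17.3/2.7) = 85 − 16.13 = 68.87 dB SPL.
Σ 10^(L/10) = 8.904e+06 → L_total = 10·log₁₀(8.904e+06) = 69.50 dB SPL.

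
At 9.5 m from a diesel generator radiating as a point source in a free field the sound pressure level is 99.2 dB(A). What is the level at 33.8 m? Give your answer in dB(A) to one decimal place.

Point-source attenuation: ΔL = 20·log₁₀(r₂/r₁) = 20·log₁₀(33.8/9.5) = 11.024 dB.
L₂ = 99.2 − 20·log₁₀(33.8/9.5) = 99.2 − 11.024 = 88.18 dB(A).

88.2 dB(A)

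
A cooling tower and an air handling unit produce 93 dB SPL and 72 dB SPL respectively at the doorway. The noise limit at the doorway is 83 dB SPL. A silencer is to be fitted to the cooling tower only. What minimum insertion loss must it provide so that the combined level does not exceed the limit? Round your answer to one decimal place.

10.4 dB

The untreated sources together contribute 10^(72/10) = 1.585e+07, i.e. 72.00 dB SPL.
The limit corresponds to 10^(83/10) = 1.995e+08; subtracting the fixed part leaves 1.837e+08 for the cooling tower, i.e. 82.64 dB SPL.
So the cooling tower must be reduced from 93 to 82.64 dB SPL: IL = 10.36 dB.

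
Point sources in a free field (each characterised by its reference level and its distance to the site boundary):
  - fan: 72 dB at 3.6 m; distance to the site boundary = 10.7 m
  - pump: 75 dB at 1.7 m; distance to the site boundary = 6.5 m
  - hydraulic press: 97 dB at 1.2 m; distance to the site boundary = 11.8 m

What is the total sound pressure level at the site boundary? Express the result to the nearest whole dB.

77 dB

First find each source's level at the receiver (point-source: −20·log₁₀(r/r_ref)), then combine on an intensity basis.
fan: 72 − 20·log₁₀(10.7/3.6) = 72 − 9.46 = 62.54 dB.
pump: 75 − 20·log₁₀(6.5/1.7) = 75 − 11.65 = 63.35 dB.
hydraulic press: 97 − 20·log₁₀(11.8/1.2) = 97 − 19.85 = 77.15 dB.
Σ 10^(L/10) = 5.579e+07 → L_total = 10·log₁₀(5.579e+07) = 77.47 dB.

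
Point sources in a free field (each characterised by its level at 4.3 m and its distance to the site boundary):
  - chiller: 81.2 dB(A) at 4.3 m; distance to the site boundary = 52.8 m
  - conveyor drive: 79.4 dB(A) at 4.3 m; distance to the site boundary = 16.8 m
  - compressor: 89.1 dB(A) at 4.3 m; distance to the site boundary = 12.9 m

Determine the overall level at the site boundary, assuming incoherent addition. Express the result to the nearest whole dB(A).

80 dB(A)

First find each source's level at the receiver (point-source: −20·log₁₀(r/r_ref)), then combine on an intensity basis.
chiller: 81.2 − 20·log₁₀(52.8/4.3) = 81.2 − 21.78 = 59.42 dB(A).
conveyor drive: 79.4 − 20·log₁₀(16.8/4.3) = 79.4 − 11.84 = 67.56 dB(A).
compressor: 89.1 − 20·log₁₀(12.9/4.3) = 89.1 − 9.54 = 79.56 dB(A).
Σ 10^(L/10) = 9.689e+07 → L_total = 10·log₁₀(9.689e+07) = 79.86 dB(A).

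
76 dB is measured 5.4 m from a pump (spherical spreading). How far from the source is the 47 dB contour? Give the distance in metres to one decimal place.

The 29.0 dB drop corresponds to a distance ratio of 10^(29.0/20) for a point source.
r₂ = 5.4·10^((76−47)/20) = 5.4·10^(29.0/20) = 152.19 m.

152.2 m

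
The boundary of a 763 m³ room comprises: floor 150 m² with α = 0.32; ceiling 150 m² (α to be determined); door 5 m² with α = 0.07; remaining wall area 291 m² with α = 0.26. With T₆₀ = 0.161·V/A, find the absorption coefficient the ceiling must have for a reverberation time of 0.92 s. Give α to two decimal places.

A = 0.161·V/T₆₀ = 0.161·763/0.92 = 133.53 m² sabins.
Absorption from the other surfaces = 150·0.32 + 5·0.07 + 291·0.26 = 124.01 m², so the ceiling must supply 9.52 m² over 150 m².
α = 9.52/150 = 0.063.

0.06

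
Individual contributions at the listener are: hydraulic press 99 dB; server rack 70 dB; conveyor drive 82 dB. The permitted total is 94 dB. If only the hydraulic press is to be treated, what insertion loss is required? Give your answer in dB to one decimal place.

Fixed contribution from the other sources: Σ 10^(L/10) = 10^(70/10) + 10^(82/10) = 1.685e+08 (82.27 dB).
The limit corresponds to 10^(94/10) = 2.512e+09; subtracting the fixed part leaves 2.343e+09 for the hydraulic press, i.e. 93.70 dB.
Required insertion loss = 99 − 93.70 = 5.30 dB.

5.3 dB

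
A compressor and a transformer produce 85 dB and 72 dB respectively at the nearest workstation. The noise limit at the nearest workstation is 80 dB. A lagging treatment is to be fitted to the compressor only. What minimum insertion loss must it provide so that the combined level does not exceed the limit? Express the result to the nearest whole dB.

The untreated sources together contribute 10^(72/10) = 1.585e+07, i.e. 72.00 dB.
To meet 80 dB overall, the treated compressor may contribute at most 10^(80/10) − 1.585e+07 = 8.415e+07, i.e. 79.25 dB.
So the compressor must be reduced from 85 to 79.25 dB: IL = 5.75 dB.

6 dB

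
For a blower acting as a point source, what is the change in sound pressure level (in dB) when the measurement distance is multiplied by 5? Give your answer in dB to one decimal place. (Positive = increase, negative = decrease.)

A point source loses 6 dB per doubling of distance; generally ΔL = −20·log₁₀(r₂/r₁).
ΔL = −20·log₁₀(5) = -13.98 dB.

-14.0 dB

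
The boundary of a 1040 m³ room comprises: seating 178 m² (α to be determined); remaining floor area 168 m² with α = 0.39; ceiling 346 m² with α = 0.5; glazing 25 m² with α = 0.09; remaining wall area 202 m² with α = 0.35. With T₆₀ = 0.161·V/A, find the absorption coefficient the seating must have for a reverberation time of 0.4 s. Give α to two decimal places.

0.60

From T₆₀ = 0.161·V/A, the target T₆₀ = 0.4 s needs A = 0.161·1040/0.4 = 418.60 m².
Absorption from the other surfaces = 168·0.39 + 346·0.5 + 25·0.09 + 202·0.35 = 311.47 m², so the seating must supply 107.13 m² over 178 m².
α = 107.13/178 = 0.602.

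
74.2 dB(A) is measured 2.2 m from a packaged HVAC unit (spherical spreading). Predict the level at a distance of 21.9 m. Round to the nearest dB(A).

54 dB(A)

For a point source, L₂ = L₁ − 20·log₁₀(r₂/r₁).
L₂ = 74.2 − 20·log₁₀(21.9/2.2) = 74.2 − 19.960 = 54.24 dB(A).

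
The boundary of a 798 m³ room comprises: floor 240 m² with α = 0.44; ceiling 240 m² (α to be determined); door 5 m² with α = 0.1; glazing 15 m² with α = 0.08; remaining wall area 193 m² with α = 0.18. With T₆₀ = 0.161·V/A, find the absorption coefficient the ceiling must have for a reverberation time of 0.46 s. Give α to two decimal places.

0.57

A = 0.161·V/T₆₀ = 0.161·798/0.46 = 279.30 m² sabins.
Absorption from the other surfaces = 240·0.44 + 5·0.1 + 15·0.08 + 193·0.18 = 142.04 m², so the ceiling must supply 137.26 m² over 240 m².
α = 137.26/240 = 0.572.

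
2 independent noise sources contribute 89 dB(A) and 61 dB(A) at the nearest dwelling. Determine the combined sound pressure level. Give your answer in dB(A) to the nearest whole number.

89 dB(A)

Incoherent sources combine by intensity addition: L_total = 10·log₁₀(Σ 10^(L_i/10)).
Σ 10^(L/10) = 10^(89/10) + 10^(61/10) = 7.956e+08.
L_total = 10·log₁₀(7.956e+08) = 89.01 dB(A).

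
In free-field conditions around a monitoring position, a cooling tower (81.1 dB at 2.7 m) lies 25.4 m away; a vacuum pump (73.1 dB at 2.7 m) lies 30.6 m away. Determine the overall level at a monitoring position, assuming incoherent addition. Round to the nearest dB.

62 dB

First find each source's level at the receiver (point-source: −20·log₁₀(r/r_ref)), then combine on an intensity basis.
cooling tower: 81.1 − 20·log₁₀(25.4/2.7) = 81.1 − 19.47 = 61.63 dB.
vacuum pump: 73.1 − 20·log₁₀(30.6/2.7) = 73.1 − 21.09 = 52.01 dB.
Σ 10^(L/10) = 1.615e+06 → L_total = 10·log₁₀(1.615e+06) = 62.08 dB.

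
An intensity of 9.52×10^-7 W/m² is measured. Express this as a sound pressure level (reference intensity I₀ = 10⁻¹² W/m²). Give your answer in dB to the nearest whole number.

Dividing by I₀ shifts the exponent by 12: I/I₀ = 9.52×10^5.
L = 10·(0.9786 + 5) = 59.79 dB.

60 dB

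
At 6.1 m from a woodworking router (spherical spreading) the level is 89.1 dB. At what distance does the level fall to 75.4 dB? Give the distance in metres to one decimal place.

For a point source L₁ − L₂ = 20·log₁₀(r₂/r₁), so r₂ = r₁·10^((L₁−L₂)/20).
r₂ = 6.1·10^((89.1−75.4)/20) = 6.1·10^(13.7/20) = 29.53 m.

29.5 m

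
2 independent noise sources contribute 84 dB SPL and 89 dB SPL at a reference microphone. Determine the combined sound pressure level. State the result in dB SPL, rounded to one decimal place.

90.2 dB SPL

For uncorrelated sources the intensities add, so convert each level to linear form, sum, and take 10·log₁₀ of the total.
Σ 10^(L/10) = 10^(84/10) + 10^(89/10) = 1.046e+09.
L_total = 10·log₁₀(1.046e+09) = 90.19 dB SPL.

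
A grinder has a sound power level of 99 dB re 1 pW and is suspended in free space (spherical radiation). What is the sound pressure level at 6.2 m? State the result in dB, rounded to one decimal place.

The power spreads over a sphere of area 4π·r², so L_p = L_w − 10·log₁₀(4π·r²).
4π·r² = 483.1 m², 10·log₁₀ of that is 26.840 dB.
L_p = 99 − 26.840 = 72.16 dB.

72.2 dB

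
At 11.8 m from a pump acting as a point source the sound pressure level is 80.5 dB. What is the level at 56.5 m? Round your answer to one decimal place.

66.9 dB

Spherical spreading from a point source gives a 20·log₁₀(r₂/r₁) drop.
L₂ = 80.5 − 20·log₁₀(56.5/11.8) = 80.5 − 13.603 = 66.90 dB.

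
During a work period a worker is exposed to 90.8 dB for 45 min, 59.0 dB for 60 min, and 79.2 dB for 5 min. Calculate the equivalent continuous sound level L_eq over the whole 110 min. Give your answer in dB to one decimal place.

L_eq = 10·log₁₀[(1/T)·Σ tᵢ·10^(Lᵢ/10)] with T = 110 min.
Σ tᵢ·10^(Lᵢ/10) = 45·10^(90.8/10) + 60·10^(59.0/10) + 5·10^(79.2/10) = 5.457e+10.
L_eq = 10·log₁₀(5.457e+10/110) = 86.96 dB.

87.0 dB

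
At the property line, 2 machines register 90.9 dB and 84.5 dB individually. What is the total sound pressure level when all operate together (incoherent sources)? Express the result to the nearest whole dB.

92 dB

For uncorrelated sources the intensities add, so convert each level to linear form, sum, and take 10·log₁₀ of the total.
Σ 10^(L/10) = 10^(90.9/10) + 10^(84.5/10) = 1.512e+09.
L_total = 10·log₁₀(1.512e+09) = 91.80 dB.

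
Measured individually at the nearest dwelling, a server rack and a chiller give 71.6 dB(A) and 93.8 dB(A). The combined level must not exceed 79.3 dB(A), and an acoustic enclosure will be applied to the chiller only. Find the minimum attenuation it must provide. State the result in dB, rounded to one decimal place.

15.3 dB

The untreated sources together contribute 10^(71.6/10) = 1.445e+07, i.e. 71.60 dB(A).
To meet 79.3 dB(A) overall, the treated chiller may contribute at most 10^(79.3/10) − 1.445e+07 = 7.066e+07, i.e. 78.49 dB(A).
So the chiller must be reduced from 93.8 to 78.49 dB(A): IL = 15.31 dB.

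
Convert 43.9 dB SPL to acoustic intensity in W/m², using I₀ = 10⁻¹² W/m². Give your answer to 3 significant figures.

2.45e-08 W/m²

I/I₀ = 10^(43.9/10) = 2.455e+04, so I = 2.455e+04 × 10⁻¹² W/m².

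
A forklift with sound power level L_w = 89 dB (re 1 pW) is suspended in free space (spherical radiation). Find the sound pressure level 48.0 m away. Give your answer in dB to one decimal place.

The power spreads over a sphere of area 4π·r², so L_p = L_w − 10·log₁₀(4π·r²).
4π·r² = 2.895e+04 m², 10·log₁₀ of that is 44.617 dB.
L_p = 89 − 44.617 = 44.38 dB.

44.4 dB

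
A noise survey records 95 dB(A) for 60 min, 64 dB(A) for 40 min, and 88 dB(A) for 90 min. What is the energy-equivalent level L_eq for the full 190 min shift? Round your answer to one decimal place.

L_eq = 10·log₁₀[(1/T)·Σ tᵢ·10^(Lᵢ/10)] with T = 190 min.
Σ tᵢ·10^(Lᵢ/10) = 60·10^(95/10) + 40·10^(64/10) + 90·10^(88/10) = 2.466e+11.
L_eq = 10·log₁₀(2.466e+11/190) = 91.13 dB(A).

91.1 dB(A)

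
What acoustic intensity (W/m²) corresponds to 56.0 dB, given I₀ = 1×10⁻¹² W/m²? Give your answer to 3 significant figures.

I/I₀ = 10^(56.0/10) = 3.981e+05, so I = 3.981e+05 × 10⁻¹² W/m².

3.98e-07 W/m²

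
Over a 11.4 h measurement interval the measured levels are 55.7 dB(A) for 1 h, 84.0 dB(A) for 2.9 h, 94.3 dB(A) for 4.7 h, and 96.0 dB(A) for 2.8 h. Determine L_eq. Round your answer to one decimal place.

93.3 dB(A)

L_eq = 10·log₁₀[(1/T)·Σ tᵢ·10^(Lᵢ/10)] with T = 11.4 h.
Σ tᵢ·10^(Lᵢ/10) = 1·10^(55.7/10) + 2.9·10^(84.0/10) + 4.7·10^(94.3/10) + 2.8·10^(96.0/10) = 2.453e+10.
L_eq = 10·log₁₀(2.453e+10/11.4) = 93.33 dB(A).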